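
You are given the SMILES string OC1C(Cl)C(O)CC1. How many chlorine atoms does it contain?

1

Scan the SMILES for Cl atoms (remember two-letter symbols like Cl and Br are single atoms).
Chlorine count: 1.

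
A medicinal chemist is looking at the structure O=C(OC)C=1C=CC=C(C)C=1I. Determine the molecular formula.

Walk through each heavy atom and fill implicit hydrogens from standard valence (C 4, N 3, O 2, S 2, halogen 1):
  atom 1: O, bond orders sum to 2 (valence 2) → 0 H
  atom 2: C, bond orders sum to 4 (valence 4) → 0 H
  atom 3: O, bond orders sum to 2 (valence 2) → 0 H
  atom 4: C, bond orders sum to 1 (valence 4) → 3 H
  atom 5: C, bond orders sum to 4 (valence 4) → 0 H
  atom 6: C, bond orders sum to 3 (valence 4) → 1 H
  atom 7: C, bond orders sum to 3 (valence 4) → 1 H
  atom 8: C, bond orders sum to 3 (valence 4) → 1 H
  atom 9: C, bond orders sum to 4 (valence 4) → 0 H
  atom 10: C, bond orders sum to 1 (valence 4) → 3 H
  atom 11: C, bond orders sum to 4 (valence 4) → 0 H
  atom 12: I (halogen, monovalent) → 0 H
Totals → C:9, H:9, I:1, O:2.

C9H9IO2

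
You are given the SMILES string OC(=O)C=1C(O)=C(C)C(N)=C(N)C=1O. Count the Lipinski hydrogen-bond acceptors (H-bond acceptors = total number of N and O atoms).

6

N atoms: 2; O atoms: 4.
Lipinski HBA = 2 + 4 = 6.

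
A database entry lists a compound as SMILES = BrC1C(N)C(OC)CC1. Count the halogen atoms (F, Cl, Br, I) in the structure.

1

Halogen atoms appear at heavy-atom position 1 (1×Br).
Other groups present: 1 ether, 1 primary amine.
Halogen count: 1.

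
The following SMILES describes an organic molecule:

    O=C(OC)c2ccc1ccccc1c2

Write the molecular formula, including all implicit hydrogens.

Walk through each heavy atom and fill implicit hydrogens from standard valence (C 4, N 3, O 2, S 2, halogen 1); for lowercase aromatic atoms, an aromatic c carries 1 H when it has two neighbours and 0 H with three, and aromatic n carries 0 H:
  atom 1: O, bond orders sum to 2 (valence 2) → 0 H
  atom 2: C, bond orders sum to 4 (valence 4) → 0 H
  atom 3: O, bond orders sum to 2 (valence 2) → 0 H
  atom 4: C, bond orders sum to 1 (valence 4) → 3 H
  atom 5: aromatic c, 3 neighbours → 0 H
  atom 6: aromatic c, 2 neighbours → 1 H
  atom 7: aromatic c, 2 neighbours → 1 H
  atom 8: aromatic c, 3 neighbours → 0 H
  atom 9: aromatic c, 2 neighbours → 1 H
  atom 10: aromatic c, 2 neighbours → 1 H
  atom 11: aromatic c, 2 neighbours → 1 H
  atom 12: aromatic c, 2 neighbours → 1 H
  atom 13: aromatic c, 3 neighbours → 0 H
  atom 14: aromatic c, 2 neighbours → 1 H
Totals → C:12, H:10, O:2.
In Hill order: C12H10O2.

C12H10O2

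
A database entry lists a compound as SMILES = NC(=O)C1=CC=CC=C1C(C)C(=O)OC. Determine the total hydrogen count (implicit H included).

Walk through each heavy atom and fill implicit hydrogens from standard valence (C 4, N 3, O 2, S 2, halogen 1):
  atom 1: N, bond orders sum to 1 (valence 3) → 2 H
  atom 2: C, bond orders sum to 4 (valence 4) → 0 H
  atom 3: O, bond orders sum to 2 (valence 2) → 0 H
  atom 4: C, bond orders sum to 4 (valence 4) → 0 H
  atom 5: C, bond orders sum to 3 (valence 4) → 1 H
  atom 6: C, bond orders sum to 3 (valence 4) → 1 H
  atom 7: C, bond orders sum to 3 (valence 4) → 1 H
  atom 8: C, bond orders sum to 3 (valence 4) → 1 H
  atom 9: C, bond orders sum to 4 (valence 4) → 0 H
  atom 10: C, bond orders sum to 3 (valence 4) → 1 H
  atom 11: C, bond orders sum to 1 (valence 4) → 3 H
  atom 12: C, bond orders sum to 4 (valence 4) → 0 H
  atom 13: O, bond orders sum to 2 (valence 2) → 0 H
  atom 14: O, bond orders sum to 2 (valence 2) → 0 H
  atom 15: C, bond orders sum to 1 (valence 4) → 3 H
Total hydrogens: 13.

13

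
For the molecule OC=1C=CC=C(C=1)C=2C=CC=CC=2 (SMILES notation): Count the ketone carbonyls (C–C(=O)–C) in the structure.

Scan the SMILES for the ketone motif — none present.
Groups that are present: 1 hydroxyl.

0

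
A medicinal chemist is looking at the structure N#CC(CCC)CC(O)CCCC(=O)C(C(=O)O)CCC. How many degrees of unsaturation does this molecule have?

Degree of unsaturation = (number of rings) + (number of π bonds).
Ring closures in the SMILES: 0.
π bonds: 2 double bonds (each 1 DoU), 1 triple bond (each 2 DoU) → 4 DoU from unsaturation.
Total DoU = 0 + 4 = 4.

4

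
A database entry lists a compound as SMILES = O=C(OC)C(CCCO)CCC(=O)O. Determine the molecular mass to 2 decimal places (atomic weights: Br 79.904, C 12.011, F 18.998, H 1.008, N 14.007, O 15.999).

First, the molecular formula is C9H16O5 (counting implicit H from valence).
  C: 9 × 12.011 = 108.099
  H: 16 × 1.008 = 16.128
  O: 5 × 15.999 = 79.995
Sum: 9×12.011 + 16×1.008 + 5×15.999 = 204.222 → 204.22 g/mol.

204.22 g/mol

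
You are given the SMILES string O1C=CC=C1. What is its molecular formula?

C4H4O

Walk through each heavy atom and fill implicit hydrogens from standard valence (C 4, N 3, O 2, S 2, halogen 1):
  atom 1: O, bond orders sum to 2 (valence 2) → 0 H
  atom 2: C, bond orders sum to 3 (valence 4) → 1 H
  atom 3: C, bond orders sum to 3 (valence 4) → 1 H
  atom 4: C, bond orders sum to 3 (valence 4) → 1 H
  atom 5: C, bond orders sum to 3 (valence 4) → 1 H
Totals → C:4, H:4, O:1.
In Hill order: C4H4O.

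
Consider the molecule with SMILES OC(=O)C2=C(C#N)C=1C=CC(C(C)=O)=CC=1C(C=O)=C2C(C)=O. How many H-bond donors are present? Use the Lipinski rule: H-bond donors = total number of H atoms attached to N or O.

Donors: find every N or O and count the H atoms it carries.
  atom 1 (O): bond orders sum to 1 → 1 H
  atom 3 (O): bond orders sum to 2 → 0 H
  atom 7 (N): bond orders sum to 3 → 0 H
  atom 14 (O): bond orders sum to 2 → 0 H
  atom 19 (O): bond orders sum to 2 → 0 H
  atom 23 (O): bond orders sum to 2 → 0 H
Lipinski HBD = 1.

1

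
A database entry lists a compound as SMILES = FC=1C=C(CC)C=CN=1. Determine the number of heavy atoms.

9

Every atom symbol written in the SMILES (organic subset) is one heavy atom; implicit H are not written.
Heavy atoms by element → C:7, F:1, N:1.
Total: 9.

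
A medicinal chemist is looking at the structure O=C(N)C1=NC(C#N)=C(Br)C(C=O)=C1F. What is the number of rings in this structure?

1

In SMILES, each pair of matching ring-closure digits denotes one ring-closing bond; the number of such bonds equals the number of independent rings.
Ring-closure bonds here: 1.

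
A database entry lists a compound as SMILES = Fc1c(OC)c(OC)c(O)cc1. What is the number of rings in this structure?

In SMILES, each pair of matching ring-closure digits denotes one ring-closing bond; the number of such bonds equals the number of independent rings.
Ring-closure bonds here: 1.

1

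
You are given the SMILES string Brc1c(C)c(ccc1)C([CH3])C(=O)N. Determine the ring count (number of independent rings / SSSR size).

1

In SMILES, each pair of matching ring-closure digits denotes one ring-closing bond; the number of such bonds equals the number of independent rings.
Ring-closure bonds here: 1.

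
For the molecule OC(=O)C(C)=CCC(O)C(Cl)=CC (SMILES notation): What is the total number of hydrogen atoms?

13

Walk through each heavy atom and fill implicit hydrogens from standard valence (C 4, N 3, O 2, S 2, halogen 1):
  atom 1: O, bond orders sum to 1 (valence 2) → 1 H
  atom 2: C, bond orders sum to 4 (valence 4) → 0 H
  atom 3: O, bond orders sum to 2 (valence 2) → 0 H
  atom 4: C, bond orders sum to 4 (valence 4) → 0 H
  atom 5: C, bond orders sum to 1 (valence 4) → 3 H
  atom 6: C, bond orders sum to 3 (valence 4) → 1 H
  atom 7: C, bond orders sum to 2 (valence 4) → 2 H
  atom 8: C, bond orders sum to 3 (valence 4) → 1 H
  atom 9: O, bond orders sum to 1 (valence 2) → 1 H
  atom 10: C, bond orders sum to 4 (valence 4) → 0 H
  atom 11: Cl (halogen, monovalent) → 0 H
  atom 12: C, bond orders sum to 3 (valence 4) → 1 H
  atom 13: C, bond orders sum to 1 (valence 4) → 3 H
Total hydrogens: 13.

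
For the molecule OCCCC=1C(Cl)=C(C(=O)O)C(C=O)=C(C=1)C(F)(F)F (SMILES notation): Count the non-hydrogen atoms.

Every atom symbol written in the SMILES (organic subset) is one heavy atom; implicit H are not written.
Heavy atoms by element → C:12, Cl:1, F:3, O:4.
Total: 20.

20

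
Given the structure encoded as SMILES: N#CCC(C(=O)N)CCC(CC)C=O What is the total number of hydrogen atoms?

Walk through each heavy atom and fill implicit hydrogens from standard valence (C 4, N 3, O 2, S 2, halogen 1):
  atom 1: N, bond orders sum to 3 (valence 3) → 0 H
  atom 2: C, bond orders sum to 4 (valence 4) → 0 H
  atom 3: C, bond orders sum to 2 (valence 4) → 2 H
  atom 4: C, bond orders sum to 3 (valence 4) → 1 H
  atom 5: C, bond orders sum to 4 (valence 4) → 0 H
  atom 6: O, bond orders sum to 2 (valence 2) → 0 H
  atom 7: N, bond orders sum to 1 (valence 3) → 2 H
  atom 8: C, bond orders sum to 2 (valence 4) → 2 H
  atom 9: C, bond orders sum to 2 (valence 4) → 2 H
  atom 10: C, bond orders sum to 3 (valence 4) → 1 H
  atom 11: C, bond orders sum to 2 (valence 4) → 2 H
  atom 12: C, bond orders sum to 1 (valence 4) → 3 H
  atom 13: C, bond orders sum to 3 (valence 4) → 1 H
  atom 14: O, bond orders sum to 2 (valence 2) → 0 H
Total hydrogens: 16.

16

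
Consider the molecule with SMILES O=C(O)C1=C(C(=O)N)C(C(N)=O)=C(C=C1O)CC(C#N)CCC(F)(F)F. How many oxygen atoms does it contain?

5

Scan the SMILES for O atoms (remember two-letter symbols like Cl and Br are single atoms).
Oxygen count: 5.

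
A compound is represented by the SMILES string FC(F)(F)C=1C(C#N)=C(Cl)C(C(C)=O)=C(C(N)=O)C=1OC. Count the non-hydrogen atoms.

Every atom symbol written in the SMILES (organic subset) is one heavy atom; implicit H are not written.
Heavy atoms by element → C:12, Cl:1, F:3, N:2, O:3.
Total: 21.

21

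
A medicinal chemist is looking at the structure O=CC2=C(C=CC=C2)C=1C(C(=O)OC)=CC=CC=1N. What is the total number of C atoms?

15

Count every carbon token in the SMILES (each C, including those in ring-closure positions and inside branches).
Carbon count: 15.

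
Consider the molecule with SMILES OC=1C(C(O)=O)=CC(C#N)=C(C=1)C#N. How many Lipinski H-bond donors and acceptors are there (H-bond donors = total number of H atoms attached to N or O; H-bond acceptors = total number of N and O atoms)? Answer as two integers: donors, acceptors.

2, 5

Donors: find every N or O and count the H atoms it carries.
  atom 1 (O): bond orders sum to 1 → 1 H
  atom 5 (O): bond orders sum to 1 → 1 H
  atom 6 (O): bond orders sum to 2 → 0 H
  atom 10 (N): bond orders sum to 3 → 0 H
  atom 14 (N): bond orders sum to 3 → 0 H
Lipinski HBD = 2.
Acceptors: N atoms = 2, O atoms = 3 → HBA = 5.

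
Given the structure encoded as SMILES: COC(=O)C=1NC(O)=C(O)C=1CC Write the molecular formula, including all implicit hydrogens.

C8H11NO4

Walk through each heavy atom and fill implicit hydrogens from standard valence (C 4, N 3, O 2, S 2, halogen 1):
  atom 1: C, bond orders sum to 1 (valence 4) → 3 H
  atom 2: O, bond orders sum to 2 (valence 2) → 0 H
  atom 3: C, bond orders sum to 4 (valence 4) → 0 H
  atom 4: O, bond orders sum to 2 (valence 2) → 0 H
  atom 5: C, bond orders sum to 4 (valence 4) → 0 H
  atom 6: N, bond orders sum to 2 (valence 3) → 1 H
  atom 7: C, bond orders sum to 4 (valence 4) → 0 H
  atom 8: O, bond orders sum to 1 (valence 2) → 1 H
  atom 9: C, bond orders sum to 4 (valence 4) → 0 H
  atom 10: O, bond orders sum to 1 (valence 2) → 1 H
  atom 11: C, bond orders sum to 4 (valence 4) → 0 H
  atom 12: C, bond orders sum to 2 (valence 4) → 2 H
  atom 13: C, bond orders sum to 1 (valence 4) → 3 H
Totals → C:8, H:11, N:1, O:4.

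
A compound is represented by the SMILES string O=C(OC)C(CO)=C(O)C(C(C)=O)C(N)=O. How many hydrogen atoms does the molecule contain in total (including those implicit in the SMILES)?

Walk through each heavy atom and fill implicit hydrogens from standard valence (C 4, N 3, O 2, S 2, halogen 1):
  atom 1: O, bond orders sum to 2 (valence 2) → 0 H
  atom 2: C, bond orders sum to 4 (valence 4) → 0 H
  atom 3: O, bond orders sum to 2 (valence 2) → 0 H
  atom 4: C, bond orders sum to 1 (valence 4) → 3 H
  atom 5: C, bond orders sum to 4 (valence 4) → 0 H
  atom 6: C, bond orders sum to 2 (valence 4) → 2 H
  atom 7: O, bond orders sum to 1 (valence 2) → 1 H
  atom 8: C, bond orders sum to 4 (valence 4) → 0 H
  atom 9: O, bond orders sum to 1 (valence 2) → 1 H
  atom 10: C, bond orders sum to 3 (valence 4) → 1 H
  atom 11: C, bond orders sum to 4 (valence 4) → 0 H
  atom 12: C, bond orders sum to 1 (valence 4) → 3 H
  atom 13: O, bond orders sum to 2 (valence 2) → 0 H
  atom 14: C, bond orders sum to 4 (valence 4) → 0 H
  atom 15: N, bond orders sum to 1 (valence 3) → 2 H
  atom 16: O, bond orders sum to 2 (valence 2) → 0 H
Total hydrogens: 13.

13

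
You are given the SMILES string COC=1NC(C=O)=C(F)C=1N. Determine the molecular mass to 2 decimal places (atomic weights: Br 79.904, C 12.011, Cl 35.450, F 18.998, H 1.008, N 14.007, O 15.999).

First, the molecular formula is C6H7FN2O2 (counting implicit H from valence).
  C: 6 × 12.011 = 72.066
  F: 1 × 18.998 = 18.998
  H: 7 × 1.008 = 7.056
  N: 2 × 14.007 = 28.014
  O: 2 × 15.999 = 31.998
Sum: 6×12.011 + 1×18.998 + 7×1.008 + 2×14.007 + 2×15.999 = 158.132 → 158.13 g/mol.

158.13 g/mol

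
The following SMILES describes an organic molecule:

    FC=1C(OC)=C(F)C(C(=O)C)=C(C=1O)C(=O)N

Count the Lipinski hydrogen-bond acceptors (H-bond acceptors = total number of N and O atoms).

N atoms: 1; O atoms: 4.
Lipinski HBA = 1 + 4 = 5.

5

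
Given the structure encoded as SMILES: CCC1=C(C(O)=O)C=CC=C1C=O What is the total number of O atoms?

Scan the SMILES for O atoms (remember two-letter symbols like Cl and Br are single atoms).
Oxygen count: 3.

3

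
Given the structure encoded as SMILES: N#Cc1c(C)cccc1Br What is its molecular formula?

C8H6BrN

Walk through each heavy atom and fill implicit hydrogens from standard valence (C 4, N 3, O 2, S 2, halogen 1); for lowercase aromatic atoms, an aromatic c carries 1 H when it has two neighbours and 0 H with three, and aromatic n carries 0 H:
  atom 1: N, bond orders sum to 3 (valence 3) → 0 H
  atom 2: C, bond orders sum to 4 (valence 4) → 0 H
  atom 3: aromatic c, 3 neighbours → 0 H
  atom 4: aromatic c, 3 neighbours → 0 H
  atom 5: C, bond orders sum to 1 (valence 4) → 3 H
  atom 6: aromatic c, 2 neighbours → 1 H
  atom 7: aromatic c, 2 neighbours → 1 H
  atom 8: aromatic c, 2 neighbours → 1 H
  atom 9: aromatic c, 3 neighbours → 0 H
  atom 10: Br (halogen, monovalent) → 0 H
Totals → C:8, H:6, Br:1, N:1.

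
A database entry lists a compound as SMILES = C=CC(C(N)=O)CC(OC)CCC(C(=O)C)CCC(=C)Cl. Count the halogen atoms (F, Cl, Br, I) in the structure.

Halogen atoms appear at heavy-atom position 21 (1×Cl).
Other groups present: 2 alkene, 1 amide, 1 ether, 1 ketone.
Halogen count: 1.

1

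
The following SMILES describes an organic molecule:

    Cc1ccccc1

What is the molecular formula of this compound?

Walk through each heavy atom and fill implicit hydrogens from standard valence (C 4, N 3, O 2, S 2, halogen 1); for lowercase aromatic atoms, an aromatic c carries 1 H when it has two neighbours and 0 H with three, and aromatic n carries 0 H:
  atom 1: C, bond orders sum to 1 (valence 4) → 3 H
  atom 2: aromatic c, 3 neighbours → 0 H
  atom 3: aromatic c, 2 neighbours → 1 H
  atom 4: aromatic c, 2 neighbours → 1 H
  atom 5: aromatic c, 2 neighbours → 1 H
  atom 6: aromatic c, 2 neighbours → 1 H
  atom 7: aromatic c, 2 neighbours → 1 H
Totals → C:7, H:8.

C7H8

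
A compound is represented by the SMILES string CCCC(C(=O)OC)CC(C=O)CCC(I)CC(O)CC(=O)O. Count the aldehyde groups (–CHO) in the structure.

1

The aldehyde motif appears at heavy-atom position 11 in the SMILES.
Other groups present: 1 carboxylic acid, 1 ester, 1 hydroxyl.
Aldehyde count: 1.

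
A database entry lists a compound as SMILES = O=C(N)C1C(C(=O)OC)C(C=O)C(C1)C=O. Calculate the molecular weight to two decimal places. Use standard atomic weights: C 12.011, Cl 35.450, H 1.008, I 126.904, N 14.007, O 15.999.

First, the molecular formula is C10H13NO5 (counting implicit H from valence).
  C: 10 × 12.011 = 120.110
  H: 13 × 1.008 = 13.104
  N: 1 × 14.007 = 14.007
  O: 5 × 15.999 = 79.995
Sum: 10×12.011 + 13×1.008 + 1×14.007 + 5×15.999 = 227.216 → 227.22 g/mol.

227.22 g/mol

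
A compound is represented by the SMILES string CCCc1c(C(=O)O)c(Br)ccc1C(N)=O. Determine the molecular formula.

Walk through each heavy atom and fill implicit hydrogens from standard valence (C 4, N 3, O 2, S 2, halogen 1); for lowercase aromatic atoms, an aromatic c carries 1 H when it has two neighbours and 0 H with three, and aromatic n carries 0 H:
  atom 1: C, bond orders sum to 1 (valence 4) → 3 H
  atom 2: C, bond orders sum to 2 (valence 4) → 2 H
  atom 3: C, bond orders sum to 2 (valence 4) → 2 H
  atom 4: aromatic c, 3 neighbours → 0 H
  atom 5: aromatic c, 3 neighbours → 0 H
  atom 6: C, bond orders sum to 4 (valence 4) → 0 H
  atom 7: O, bond orders sum to 2 (valence 2) → 0 H
  atom 8: O, bond orders sum to 1 (valence 2) → 1 H
  atom 9: aromatic c, 3 neighbours → 0 H
  atom 10: Br (halogen, monovalent) → 0 H
  atom 11: aromatic c, 2 neighbours → 1 H
  atom 12: aromatic c, 2 neighbours → 1 H
  atom 13: aromatic c, 3 neighbours → 0 H
  atom 14: C, bond orders sum to 4 (valence 4) → 0 H
  atom 15: N, bond orders sum to 1 (valence 3) → 2 H
  atom 16: O, bond orders sum to 2 (valence 2) → 0 H
Totals → C:11, H:12, Br:1, N:1, O:3.
In Hill order: C11H12BrNO3.

C11H12BrNO3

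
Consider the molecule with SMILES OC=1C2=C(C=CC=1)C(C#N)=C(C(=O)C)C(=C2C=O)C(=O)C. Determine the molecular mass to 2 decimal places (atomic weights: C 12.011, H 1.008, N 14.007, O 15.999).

281.27 g/mol

First, the molecular formula is C16H11NO4 (counting implicit H from valence).
  C: 16 × 12.011 = 192.176
  H: 11 × 1.008 = 11.088
  N: 1 × 14.007 = 14.007
  O: 4 × 15.999 = 63.996
Sum: 16×12.011 + 11×1.008 + 1×14.007 + 4×15.999 = 281.267 → 281.27 g/mol.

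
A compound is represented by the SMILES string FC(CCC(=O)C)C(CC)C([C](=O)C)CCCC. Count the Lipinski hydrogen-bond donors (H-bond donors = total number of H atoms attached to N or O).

0

Donors: find every N or O and count the H atoms it carries.
  atom 6 (O): bond orders sum to 2 → 0 H
  atom 13 (O): bond orders sum to 2 → 0 H
Lipinski HBD = 0.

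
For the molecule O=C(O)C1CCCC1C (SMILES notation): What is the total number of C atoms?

7

Count every carbon token in the SMILES (each C, including those in ring-closure positions and inside branches).
Carbon count: 7.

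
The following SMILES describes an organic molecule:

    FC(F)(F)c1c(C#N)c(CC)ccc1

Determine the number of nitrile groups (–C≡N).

1

The nitrile motif appears at heavy-atom position 7 in the SMILES.
Nitrile count: 1.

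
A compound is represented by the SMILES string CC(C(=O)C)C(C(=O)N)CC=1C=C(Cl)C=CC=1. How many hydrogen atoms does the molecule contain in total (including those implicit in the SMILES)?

16

Walk through each heavy atom and fill implicit hydrogens from standard valence (C 4, N 3, O 2, S 2, halogen 1):
  atom 1: C, bond orders sum to 1 (valence 4) → 3 H
  atom 2: C, bond orders sum to 3 (valence 4) → 1 H
  atom 3: C, bond orders sum to 4 (valence 4) → 0 H
  atom 4: O, bond orders sum to 2 (valence 2) → 0 H
  atom 5: C, bond orders sum to 1 (valence 4) → 3 H
  atom 6: C, bond orders sum to 3 (valence 4) → 1 H
  atom 7: C, bond orders sum to 4 (valence 4) → 0 H
  atom 8: O, bond orders sum to 2 (valence 2) → 0 H
  atom 9: N, bond orders sum to 1 (valence 3) → 2 H
  atom 10: C, bond orders sum to 2 (valence 4) → 2 H
  atom 11: C, bond orders sum to 4 (valence 4) → 0 H
  atom 12: C, bond orders sum to 3 (valence 4) → 1 H
  atom 13: C, bond orders sum to 4 (valence 4) → 0 H
  atom 14: Cl (halogen, monovalent) → 0 H
  atom 15: C, bond orders sum to 3 (valence 4) → 1 H
  atom 16: C, bond orders sum to 3 (valence 4) → 1 H
  atom 17: C, bond orders sum to 3 (valence 4) → 1 H
Total hydrogens: 16.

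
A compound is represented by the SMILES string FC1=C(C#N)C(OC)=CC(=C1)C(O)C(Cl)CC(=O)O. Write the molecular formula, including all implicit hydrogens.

C12H11ClFNO4

Walk through each heavy atom and fill implicit hydrogens from standard valence (C 4, N 3, O 2, S 2, halogen 1):
  atom 1: F (halogen, monovalent) → 0 H
  atom 2: C, bond orders sum to 4 (valence 4) → 0 H
  atom 3: C, bond orders sum to 4 (valence 4) → 0 H
  atom 4: C, bond orders sum to 4 (valence 4) → 0 H
  atom 5: N, bond orders sum to 3 (valence 3) → 0 H
  atom 6: C, bond orders sum to 4 (valence 4) → 0 H
  atom 7: O, bond orders sum to 2 (valence 2) → 0 H
  atom 8: C, bond orders sum to 1 (valence 4) → 3 H
  atom 9: C, bond orders sum to 3 (valence 4) → 1 H
  atom 10: C, bond orders sum to 4 (valence 4) → 0 H
  atom 11: C, bond orders sum to 3 (valence 4) → 1 H
  atom 12: C, bond orders sum to 3 (valence 4) → 1 H
  atom 13: O, bond orders sum to 1 (valence 2) → 1 H
  atom 14: C, bond orders sum to 3 (valence 4) → 1 H
  atom 15: Cl (halogen, monovalent) → 0 H
  atom 16: C, bond orders sum to 2 (valence 4) → 2 H
  atom 17: C, bond orders sum to 4 (valence 4) → 0 H
  atom 18: O, bond orders sum to 2 (valence 2) → 0 H
  atom 19: O, bond orders sum to 1 (valence 2) → 1 H
Totals → C:12, H:11, Cl:1, F:1, N:1, O:4.
In Hill order: C12H11ClFNO4.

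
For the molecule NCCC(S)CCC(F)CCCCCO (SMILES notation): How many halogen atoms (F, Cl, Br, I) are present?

1

Halogen atoms appear at heavy-atom position 9 (1×F).
Other groups present: 1 hydroxyl, 1 primary amine, 1 thiol.
Halogen count: 1.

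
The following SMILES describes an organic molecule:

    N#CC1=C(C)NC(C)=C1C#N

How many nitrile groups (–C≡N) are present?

2

The nitrile motif appears at heavy-atom positions 2, 10 in the SMILES.
Nitrile count: 2.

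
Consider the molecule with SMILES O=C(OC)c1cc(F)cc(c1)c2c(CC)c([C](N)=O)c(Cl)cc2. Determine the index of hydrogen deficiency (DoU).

10

Molecular formula: C17H15ClFNO3.
DoU = (2C + 2 + N − H − X) / 2, where X is the halogen count and O/S are ignored.
    = (2·17 + 2 + 1 − 15 − 2) / 2 = 20 / 2 = 10.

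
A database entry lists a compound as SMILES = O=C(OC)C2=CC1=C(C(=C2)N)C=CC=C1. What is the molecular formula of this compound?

C12H11NO2

Walk through each heavy atom and fill implicit hydrogens from standard valence (C 4, N 3, O 2, S 2, halogen 1):
  atom 1: O, bond orders sum to 2 (valence 2) → 0 H
  atom 2: C, bond orders sum to 4 (valence 4) → 0 H
  atom 3: O, bond orders sum to 2 (valence 2) → 0 H
  atom 4: C, bond orders sum to 1 (valence 4) → 3 H
  atom 5: C, bond orders sum to 4 (valence 4) → 0 H
  atom 6: C, bond orders sum to 3 (valence 4) → 1 H
  atom 7: C, bond orders sum to 4 (valence 4) → 0 H
  atom 8: C, bond orders sum to 4 (valence 4) → 0 H
  atom 9: C, bond orders sum to 4 (valence 4) → 0 H
  atom 10: C, bond orders sum to 3 (valence 4) → 1 H
  atom 11: N, bond orders sum to 1 (valence 3) → 2 H
  atom 12: C, bond orders sum to 3 (valence 4) → 1 H
  atom 13: C, bond orders sum to 3 (valence 4) → 1 H
  atom 14: C, bond orders sum to 3 (valence 4) → 1 H
  atom 15: C, bond orders sum to 3 (valence 4) → 1 H
Totals → C:12, H:11, N:1, O:2.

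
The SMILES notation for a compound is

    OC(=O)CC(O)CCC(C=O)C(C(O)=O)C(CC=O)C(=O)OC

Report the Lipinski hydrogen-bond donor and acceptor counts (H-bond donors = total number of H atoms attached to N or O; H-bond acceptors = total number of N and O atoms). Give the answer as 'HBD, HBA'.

3, 9

Donors: find every N or O and count the H atoms it carries.
  atom 1 (O): bond orders sum to 1 → 1 H
  atom 3 (O): bond orders sum to 2 → 0 H
  atom 6 (O): bond orders sum to 1 → 1 H
  atom 11 (O): bond orders sum to 2 → 0 H
  atom 14 (O): bond orders sum to 1 → 1 H
  atom 15 (O): bond orders sum to 2 → 0 H
  atom 19 (O): bond orders sum to 2 → 0 H
  atom 21 (O): bond orders sum to 2 → 0 H
  atom 22 (O): bond orders sum to 2 → 0 H
Lipinski HBD = 3.
Acceptors: N atoms = 0, O atoms = 9 → HBA = 9.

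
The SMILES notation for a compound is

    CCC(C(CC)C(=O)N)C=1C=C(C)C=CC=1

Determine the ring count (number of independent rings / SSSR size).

1

In SMILES, each pair of matching ring-closure digits denotes one ring-closing bond; the number of such bonds equals the number of independent rings.
Ring-closure bonds here: 1.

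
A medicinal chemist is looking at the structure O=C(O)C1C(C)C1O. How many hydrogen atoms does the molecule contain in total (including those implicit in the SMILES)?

8

Walk through each heavy atom and fill implicit hydrogens from standard valence (C 4, N 3, O 2, S 2, halogen 1):
  atom 1: O, bond orders sum to 2 (valence 2) → 0 H
  atom 2: C, bond orders sum to 4 (valence 4) → 0 H
  atom 3: O, bond orders sum to 1 (valence 2) → 1 H
  atom 4: C, bond orders sum to 3 (valence 4) → 1 H
  atom 5: C, bond orders sum to 3 (valence 4) → 1 H
  atom 6: C, bond orders sum to 1 (valence 4) → 3 H
  atom 7: C, bond orders sum to 3 (valence 4) → 1 H
  atom 8: O, bond orders sum to 1 (valence 2) → 1 H
Total hydrogens: 8.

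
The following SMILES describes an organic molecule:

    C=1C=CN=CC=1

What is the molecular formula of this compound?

Walk through each heavy atom and fill implicit hydrogens from standard valence (C 4, N 3, O 2, S 2, halogen 1):
  atom 1: C, bond orders sum to 3 (valence 4) → 1 H
  atom 2: C, bond orders sum to 3 (valence 4) → 1 H
  atom 3: C, bond orders sum to 3 (valence 4) → 1 H
  atom 4: N, bond orders sum to 3 (valence 3) → 0 H
  atom 5: C, bond orders sum to 3 (valence 4) → 1 H
  atom 6: C, bond orders sum to 3 (valence 4) → 1 H
Totals → C:5, H:5, N:1.
In Hill order: C5H5N.

C5H5N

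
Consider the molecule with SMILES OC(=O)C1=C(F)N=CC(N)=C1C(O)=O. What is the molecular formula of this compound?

Walk through each heavy atom and fill implicit hydrogens from standard valence (C 4, N 3, O 2, S 2, halogen 1):
  atom 1: O, bond orders sum to 1 (valence 2) → 1 H
  atom 2: C, bond orders sum to 4 (valence 4) → 0 H
  atom 3: O, bond orders sum to 2 (valence 2) → 0 H
  atom 4: C, bond orders sum to 4 (valence 4) → 0 H
  atom 5: C, bond orders sum to 4 (valence 4) → 0 H
  atom 6: F (halogen, monovalent) → 0 H
  atom 7: N, bond orders sum to 3 (valence 3) → 0 H
  atom 8: C, bond orders sum to 3 (valence 4) → 1 H
  atom 9: C, bond orders sum to 4 (valence 4) → 0 H
  atom 10: N, bond orders sum to 1 (valence 3) → 2 H
  atom 11: C, bond orders sum to 4 (valence 4) → 0 H
  atom 12: C, bond orders sum to 4 (valence 4) → 0 H
  atom 13: O, bond orders sum to 1 (valence 2) → 1 H
  atom 14: O, bond orders sum to 2 (valence 2) → 0 H
Totals → C:7, H:5, F:1, N:2, O:4.

C7H5FN2O4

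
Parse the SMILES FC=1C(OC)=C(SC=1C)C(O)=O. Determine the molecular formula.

C7H7FO3S

Walk through each heavy atom and fill implicit hydrogens from standard valence (C 4, N 3, O 2, S 2, halogen 1):
  atom 1: F (halogen, monovalent) → 0 H
  atom 2: C, bond orders sum to 4 (valence 4) → 0 H
  atom 3: C, bond orders sum to 4 (valence 4) → 0 H
  atom 4: O, bond orders sum to 2 (valence 2) → 0 H
  atom 5: C, bond orders sum to 1 (valence 4) → 3 H
  atom 6: C, bond orders sum to 4 (valence 4) → 0 H
  atom 7: S, bond orders sum to 2 (valence 2) → 0 H
  atom 8: C, bond orders sum to 4 (valence 4) → 0 H
  atom 9: C, bond orders sum to 1 (valence 4) → 3 H
  atom 10: C, bond orders sum to 4 (valence 4) → 0 H
  atom 11: O, bond orders sum to 1 (valence 2) → 1 H
  atom 12: O, bond orders sum to 2 (valence 2) → 0 H
Totals → C:7, H:7, F:1, O:3, S:1.
In Hill order: C7H7FO3S.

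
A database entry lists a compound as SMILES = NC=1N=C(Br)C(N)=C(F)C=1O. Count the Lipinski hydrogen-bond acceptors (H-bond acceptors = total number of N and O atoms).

N atoms: 3; O atoms: 1.
Lipinski HBA = 3 + 1 = 4.

4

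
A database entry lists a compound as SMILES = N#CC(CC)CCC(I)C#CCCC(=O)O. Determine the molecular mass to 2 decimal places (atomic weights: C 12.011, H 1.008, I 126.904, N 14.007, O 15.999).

First, the molecular formula is C12H16INO2 (counting implicit H from valence).
  C: 12 × 12.011 = 144.132
  H: 16 × 1.008 = 16.128
  I: 1 × 126.904 = 126.904
  N: 1 × 14.007 = 14.007
  O: 2 × 15.999 = 31.998
Sum: 12×12.011 + 16×1.008 + 1×126.904 + 1×14.007 + 2×15.999 = 333.169 → 333.17 g/mol.

333.17 g/mol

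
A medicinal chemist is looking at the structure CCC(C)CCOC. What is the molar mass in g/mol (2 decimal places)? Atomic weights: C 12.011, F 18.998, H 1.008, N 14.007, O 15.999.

116.20 g/mol

First, the molecular formula is C7H16O (counting implicit H from valence).
  C: 7 × 12.011 = 84.077
  H: 16 × 1.008 = 16.128
  O: 1 × 15.999 = 15.999
Sum: 7×12.011 + 16×1.008 + 1×15.999 = 116.204 → 116.20 g/mol.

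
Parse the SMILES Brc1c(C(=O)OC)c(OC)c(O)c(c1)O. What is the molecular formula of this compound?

C9H9BrO5

Walk through each heavy atom and fill implicit hydrogens from standard valence (C 4, N 3, O 2, S 2, halogen 1); for lowercase aromatic atoms, an aromatic c carries 1 H when it has two neighbours and 0 H with three, and aromatic n carries 0 H:
  atom 1: Br (halogen, monovalent) → 0 H
  atom 2: aromatic c, 3 neighbours → 0 H
  atom 3: aromatic c, 3 neighbours → 0 H
  atom 4: C, bond orders sum to 4 (valence 4) → 0 H
  atom 5: O, bond orders sum to 2 (valence 2) → 0 H
  atom 6: O, bond orders sum to 2 (valence 2) → 0 H
  atom 7: C, bond orders sum to 1 (valence 4) → 3 H
  atom 8: aromatic c, 3 neighbours → 0 H
  atom 9: O, bond orders sum to 2 (valence 2) → 0 H
  atom 10: C, bond orders sum to 1 (valence 4) → 3 H
  atom 11: aromatic c, 3 neighbours → 0 H
  atom 12: O, bond orders sum to 1 (valence 2) → 1 H
  atom 13: aromatic c, 3 neighbours → 0 H
  atom 14: aromatic c, 2 neighbours → 1 H
  atom 15: O, bond orders sum to 1 (valence 2) → 1 H
Totals → C:9, H:9, Br:1, O:5.
In Hill order: C9H9BrO5.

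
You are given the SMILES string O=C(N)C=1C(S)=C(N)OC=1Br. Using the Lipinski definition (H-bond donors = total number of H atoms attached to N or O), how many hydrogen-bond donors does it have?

4

Donors: find every N or O and count the H atoms it carries.
  atom 1 (O): bond orders sum to 2 → 0 H
  atom 3 (N): bond orders sum to 1 → 2 H
  atom 8 (N): bond orders sum to 1 → 2 H
  atom 9 (O): bond orders sum to 2 → 0 H
Lipinski HBD = 4.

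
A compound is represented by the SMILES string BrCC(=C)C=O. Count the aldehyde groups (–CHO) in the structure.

The aldehyde motif appears at heavy-atom position 5 in the SMILES.
Other groups present: 1 alkene.
Aldehyde count: 1.

1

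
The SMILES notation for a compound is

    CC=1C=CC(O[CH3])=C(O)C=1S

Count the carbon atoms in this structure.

8

Count every carbon token in the SMILES (each C, including those in ring-closure positions and inside branches).
Carbon count: 8.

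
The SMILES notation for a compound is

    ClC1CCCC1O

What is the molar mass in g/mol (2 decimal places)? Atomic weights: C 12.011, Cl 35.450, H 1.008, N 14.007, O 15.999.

First, the molecular formula is C5H9ClO (counting implicit H from valence).
  C: 5 × 12.011 = 60.055
  Cl: 1 × 35.450 = 35.450
  H: 9 × 1.008 = 9.072
  O: 1 × 15.999 = 15.999
Sum: 5×12.011 + 1×35.450 + 9×1.008 + 1×15.999 = 120.576 → 120.58 g/mol.

120.58 g/mol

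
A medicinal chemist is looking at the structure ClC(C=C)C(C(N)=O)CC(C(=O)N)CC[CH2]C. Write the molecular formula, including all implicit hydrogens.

Walk through each heavy atom and fill implicit hydrogens from standard valence (C 4, N 3, O 2, S 2, halogen 1):
  atom 1: Cl (halogen, monovalent) → 0 H
  atom 2: C, bond orders sum to 3 (valence 4) → 1 H
  atom 3: C, bond orders sum to 3 (valence 4) → 1 H
  atom 4: C, bond orders sum to 2 (valence 4) → 2 H
  atom 5: C, bond orders sum to 3 (valence 4) → 1 H
  atom 6: C, bond orders sum to 4 (valence 4) → 0 H
  atom 7: N, bond orders sum to 1 (valence 3) → 2 H
  atom 8: O, bond orders sum to 2 (valence 2) → 0 H
  atom 9: C, bond orders sum to 2 (valence 4) → 2 H
  atom 10: C, bond orders sum to 3 (valence 4) → 1 H
  atom 11: C, bond orders sum to 4 (valence 4) → 0 H
  atom 12: O, bond orders sum to 2 (valence 2) → 0 H
  atom 13: N, bond orders sum to 1 (valence 3) → 2 H
  atom 14: C, bond orders sum to 2 (valence 4) → 2 H
  atom 15: C, bond orders sum to 2 (valence 4) → 2 H
  atom 16: C with explicit H count 2
  atom 17: C, bond orders sum to 1 (valence 4) → 3 H
Totals → C:12, H:21, Cl:1, N:2, O:2.

C12H21ClN2O2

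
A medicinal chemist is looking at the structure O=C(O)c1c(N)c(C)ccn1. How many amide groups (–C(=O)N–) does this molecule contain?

0

Scan the SMILES for the amide motif — none present.
Groups that are present: 1 carboxylic acid, 1 primary amine.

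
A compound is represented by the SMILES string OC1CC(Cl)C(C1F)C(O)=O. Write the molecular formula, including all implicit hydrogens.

C6H8ClFO3

Walk through each heavy atom and fill implicit hydrogens from standard valence (C 4, N 3, O 2, S 2, halogen 1):
  atom 1: O, bond orders sum to 1 (valence 2) → 1 H
  atom 2: C, bond orders sum to 3 (valence 4) → 1 H
  atom 3: C, bond orders sum to 2 (valence 4) → 2 H
  atom 4: C, bond orders sum to 3 (valence 4) → 1 H
  atom 5: Cl (halogen, monovalent) → 0 H
  atom 6: C, bond orders sum to 3 (valence 4) → 1 H
  atom 7: C, bond orders sum to 3 (valence 4) → 1 H
  atom 8: F (halogen, monovalent) → 0 H
  atom 9: C, bond orders sum to 4 (valence 4) → 0 H
  atom 10: O, bond orders sum to 1 (valence 2) → 1 H
  atom 11: O, bond orders sum to 2 (valence 2) → 0 H
Totals → C:6, H:8, Cl:1, F:1, O:3.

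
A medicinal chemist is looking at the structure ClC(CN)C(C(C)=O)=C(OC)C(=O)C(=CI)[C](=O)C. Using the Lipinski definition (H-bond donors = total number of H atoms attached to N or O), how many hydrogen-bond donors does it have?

2

Donors: find every N or O and count the H atoms it carries.
  atom 4 (N): bond orders sum to 1 → 2 H
  atom 8 (O): bond orders sum to 2 → 0 H
  atom 10 (O): bond orders sum to 2 → 0 H
  atom 13 (O): bond orders sum to 2 → 0 H
  atom 18 (O): bond orders sum to 2 → 0 H
Lipinski HBD = 2.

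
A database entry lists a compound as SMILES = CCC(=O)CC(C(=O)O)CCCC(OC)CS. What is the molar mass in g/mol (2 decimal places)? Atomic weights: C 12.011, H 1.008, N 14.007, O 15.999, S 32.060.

262.36 g/mol

First, the molecular formula is C12H22O4S (counting implicit H from valence).
  C: 12 × 12.011 = 144.132
  H: 22 × 1.008 = 22.176
  O: 4 × 15.999 = 63.996
  S: 1 × 32.060 = 32.060
Sum: 12×12.011 + 22×1.008 + 4×15.999 + 1×32.060 = 262.364 → 262.36 g/mol.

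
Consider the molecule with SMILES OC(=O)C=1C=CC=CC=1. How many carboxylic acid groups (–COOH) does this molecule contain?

1

The carboxylic acid motif appears at heavy-atom position 2 in the SMILES.
Carboxylic acid count: 1.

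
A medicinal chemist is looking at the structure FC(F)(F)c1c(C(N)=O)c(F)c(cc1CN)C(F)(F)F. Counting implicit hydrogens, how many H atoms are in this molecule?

Walk through each heavy atom and fill implicit hydrogens from standard valence (C 4, N 3, O 2, S 2, halogen 1); for lowercase aromatic atoms, an aromatic c carries 1 H when it has two neighbours and 0 H with three, and aromatic n carries 0 H:
  atom 1: F (halogen, monovalent) → 0 H
  atom 2: C, bond orders sum to 4 (valence 4) → 0 H
  atom 3: F (halogen, monovalent) → 0 H
  atom 4: F (halogen, monovalent) → 0 H
  atom 5: aromatic c, 3 neighbours → 0 H
  atom 6: aromatic c, 3 neighbours → 0 H
  atom 7: C, bond orders sum to 4 (valence 4) → 0 H
  atom 8: N, bond orders sum to 1 (valence 3) → 2 H
  atom 9: O, bond orders sum to 2 (valence 2) → 0 H
  atom 10: aromatic c, 3 neighbours → 0 H
  atom 11: F (halogen, monovalent) → 0 H
  atom 12: aromatic c, 3 neighbours → 0 H
  atom 13: aromatic c, 2 neighbours → 1 H
  atom 14: aromatic c, 3 neighbours → 0 H
  atom 15: C, bond orders sum to 2 (valence 4) → 2 H
  atom 16: N, bond orders sum to 1 (valence 3) → 2 H
  atom 17: C, bond orders sum to 4 (valence 4) → 0 H
  atom 18: F (halogen, monovalent) → 0 H
  atom 19: F (halogen, monovalent) → 0 H
  atom 20: F (halogen, monovalent) → 0 H
Total hydrogens: 7.

7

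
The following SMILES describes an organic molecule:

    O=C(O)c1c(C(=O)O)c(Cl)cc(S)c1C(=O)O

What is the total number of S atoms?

Scan the SMILES for S atoms (remember two-letter symbols like Cl and Br are single atoms).
Sulfur count: 1.

1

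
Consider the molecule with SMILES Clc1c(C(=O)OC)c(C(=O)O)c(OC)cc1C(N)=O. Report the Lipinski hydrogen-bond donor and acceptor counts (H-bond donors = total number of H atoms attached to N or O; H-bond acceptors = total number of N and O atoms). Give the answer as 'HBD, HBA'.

3, 7

Donors: find every N or O and count the H atoms it carries.
  atom 5 (O): bond orders sum to 2 → 0 H
  atom 6 (O): bond orders sum to 2 → 0 H
  atom 10 (O): bond orders sum to 2 → 0 H
  atom 11 (O): bond orders sum to 1 → 1 H
  atom 13 (O): bond orders sum to 2 → 0 H
  atom 18 (N): bond orders sum to 1 → 2 H
  atom 19 (O): bond orders sum to 2 → 0 H
Lipinski HBD = 3.
Acceptors: N atoms = 1, O atoms = 6 → HBA = 7.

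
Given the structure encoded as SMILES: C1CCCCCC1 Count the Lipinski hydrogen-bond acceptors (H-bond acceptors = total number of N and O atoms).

N atoms: 0; O atoms: 0.
Lipinski HBA = 0 + 0 = 0.

0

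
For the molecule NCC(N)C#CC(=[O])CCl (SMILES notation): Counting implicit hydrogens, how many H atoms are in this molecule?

Walk through each heavy atom and fill implicit hydrogens from standard valence (C 4, N 3, O 2, S 2, halogen 1):
  atom 1: N, bond orders sum to 1 (valence 3) → 2 H
  atom 2: C, bond orders sum to 2 (valence 4) → 2 H
  atom 3: C, bond orders sum to 3 (valence 4) → 1 H
  atom 4: N, bond orders sum to 1 (valence 3) → 2 H
  atom 5: C, bond orders sum to 4 (valence 4) → 0 H
  atom 6: C, bond orders sum to 4 (valence 4) → 0 H
  atom 7: C, bond orders sum to 4 (valence 4) → 0 H
  atom 8: O with explicit H count 0
  atom 9: C, bond orders sum to 2 (valence 4) → 2 H
  atom 10: Cl (halogen, monovalent) → 0 H
Total hydrogens: 9.

9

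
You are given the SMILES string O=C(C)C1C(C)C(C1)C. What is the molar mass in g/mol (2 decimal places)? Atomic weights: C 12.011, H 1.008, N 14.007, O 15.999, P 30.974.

126.20 g/mol

First, the molecular formula is C8H14O (counting implicit H from valence).
  C: 8 × 12.011 = 96.088
  H: 14 × 1.008 = 14.112
  O: 1 × 15.999 = 15.999
Sum: 8×12.011 + 14×1.008 + 1×15.999 = 126.199 → 126.20 g/mol.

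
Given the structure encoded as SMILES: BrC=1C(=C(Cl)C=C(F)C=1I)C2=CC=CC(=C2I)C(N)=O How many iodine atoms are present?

2

Scan the SMILES for I atoms (remember two-letter symbols like Cl and Br are single atoms).
Iodine count: 2.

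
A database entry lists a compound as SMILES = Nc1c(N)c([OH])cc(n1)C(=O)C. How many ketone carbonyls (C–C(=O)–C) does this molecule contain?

The ketone motif appears at heavy-atom position 10 in the SMILES.
Other groups present: 1 hydroxyl, 2 primary amine.
Ketone count: 1.

1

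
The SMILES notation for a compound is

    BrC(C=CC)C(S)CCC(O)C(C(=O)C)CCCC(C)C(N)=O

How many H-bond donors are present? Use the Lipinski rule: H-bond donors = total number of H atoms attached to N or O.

3

Donors: find every N or O and count the H atoms it carries.
  atom 11 (O): bond orders sum to 1 → 1 H
  atom 14 (O): bond orders sum to 2 → 0 H
  atom 22 (N): bond orders sum to 1 → 2 H
  atom 23 (O): bond orders sum to 2 → 0 H
Lipinski HBD = 3.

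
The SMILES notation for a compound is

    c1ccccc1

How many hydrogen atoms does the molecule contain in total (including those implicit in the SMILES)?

Walk through each heavy atom and fill implicit hydrogens from standard valence (C 4, N 3, O 2, S 2, halogen 1); for lowercase aromatic atoms, an aromatic c carries 1 H when it has two neighbours and 0 H with three, and aromatic n carries 0 H:
  atom 1: aromatic c, 2 neighbours → 1 H
  atom 2: aromatic c, 2 neighbours → 1 H
  atom 3: aromatic c, 2 neighbours → 1 H
  atom 4: aromatic c, 2 neighbours → 1 H
  atom 5: aromatic c, 2 neighbours → 1 H
  atom 6: aromatic c, 2 neighbours → 1 H
Total hydrogens: 6.

6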